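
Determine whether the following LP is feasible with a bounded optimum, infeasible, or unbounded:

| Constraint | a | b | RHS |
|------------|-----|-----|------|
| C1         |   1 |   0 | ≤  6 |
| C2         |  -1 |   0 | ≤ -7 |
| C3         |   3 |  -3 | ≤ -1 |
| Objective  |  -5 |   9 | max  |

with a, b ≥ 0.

Infeasible (no feasible solution exists)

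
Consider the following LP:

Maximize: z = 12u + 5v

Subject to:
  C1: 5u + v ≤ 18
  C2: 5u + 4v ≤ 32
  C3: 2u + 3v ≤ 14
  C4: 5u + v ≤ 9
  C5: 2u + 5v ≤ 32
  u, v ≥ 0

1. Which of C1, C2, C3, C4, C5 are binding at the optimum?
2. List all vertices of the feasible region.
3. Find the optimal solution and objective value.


1. C3, C4
2. (0, 0), (1.8, 0), (1, 4), (0, 4.667)
3. u = 1, v = 4, z = 32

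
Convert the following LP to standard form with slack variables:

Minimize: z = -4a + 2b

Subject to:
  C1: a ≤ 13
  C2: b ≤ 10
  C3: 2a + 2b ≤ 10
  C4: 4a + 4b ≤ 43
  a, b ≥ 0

min z = -4a + 2b

s.t.
  a + s1 = 13
  b + s2 = 10
  2a + 2b + s3 = 10
  4a + 4b + s4 = 43
  a, b, s1, s2, s3, s4 ≥ 0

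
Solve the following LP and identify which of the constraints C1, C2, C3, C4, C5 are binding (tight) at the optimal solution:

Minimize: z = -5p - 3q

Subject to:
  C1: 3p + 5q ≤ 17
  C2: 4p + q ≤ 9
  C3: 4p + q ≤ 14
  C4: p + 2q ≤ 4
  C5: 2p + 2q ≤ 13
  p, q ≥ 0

At p = 2, q = 1, compute slack b - a·x for each constraint:
  C1: 17 − 11 = 6  (slack)
  C2: 9 − 9 = 0  (binding)
  C3: 14 − 9 = 5  (slack)
  C4: 4 − 4 = 0  (binding)
  C5: 13 − 6 = 7  (slack)

Optimal: p = 2, q = 1
Binding: C2, C4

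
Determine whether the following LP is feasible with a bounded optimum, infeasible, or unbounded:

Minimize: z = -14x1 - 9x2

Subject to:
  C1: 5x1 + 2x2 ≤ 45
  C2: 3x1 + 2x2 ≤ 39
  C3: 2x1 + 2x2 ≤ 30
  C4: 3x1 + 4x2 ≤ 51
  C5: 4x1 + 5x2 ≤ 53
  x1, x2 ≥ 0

Feasible with a bounded optimal solution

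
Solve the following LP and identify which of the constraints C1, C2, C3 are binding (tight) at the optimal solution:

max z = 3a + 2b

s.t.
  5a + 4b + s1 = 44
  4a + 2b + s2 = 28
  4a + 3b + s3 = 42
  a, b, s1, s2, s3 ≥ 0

At a = 4, b = 6, compute slack b - a·x for each constraint:
  C1: 44 − 44 = 0  (binding)
  C2: 28 − 28 = 0  (binding)
  C3: 42 − 34 = 8  (slack)

Optimal: a = 4, b = 6
Binding: C1, C2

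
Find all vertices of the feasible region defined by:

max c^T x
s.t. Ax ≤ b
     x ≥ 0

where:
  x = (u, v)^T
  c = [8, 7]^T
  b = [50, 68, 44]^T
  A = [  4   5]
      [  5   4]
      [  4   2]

(0, 0), (11, 0), (10, 2), (0, 10)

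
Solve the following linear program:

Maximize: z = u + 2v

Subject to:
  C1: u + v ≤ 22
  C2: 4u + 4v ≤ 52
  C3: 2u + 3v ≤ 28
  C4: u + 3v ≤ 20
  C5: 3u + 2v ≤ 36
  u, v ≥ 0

Evaluate the objective at each vertex of the feasible region:
  z(0, 0) = 0
  z(12, 0) = 12
  z(10.4, 2.4) = 15.2
  z(8, 4) = 16  ←
  z(0, 6.667) = 13.33
The maximum is at u = 8, v = 4.

u = 8, v = 4, z = 16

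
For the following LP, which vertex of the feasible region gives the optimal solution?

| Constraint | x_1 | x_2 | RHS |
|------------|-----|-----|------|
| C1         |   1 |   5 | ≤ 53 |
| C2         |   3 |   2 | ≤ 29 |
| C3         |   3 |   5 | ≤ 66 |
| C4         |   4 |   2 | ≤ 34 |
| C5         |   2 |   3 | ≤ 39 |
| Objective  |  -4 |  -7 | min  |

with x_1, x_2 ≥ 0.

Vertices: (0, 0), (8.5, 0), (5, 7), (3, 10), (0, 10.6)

Evaluate the objective at each vertex of the feasible region:
  z(0, 0) = 0
  z(8.5, 0) = -34
  z(5, 7) = -69
  z(3, 10) = -82  ←
  z(0, 10.6) = -74.2
The minimum is at x_1 = 3, x_2 = 10.

(3, 10)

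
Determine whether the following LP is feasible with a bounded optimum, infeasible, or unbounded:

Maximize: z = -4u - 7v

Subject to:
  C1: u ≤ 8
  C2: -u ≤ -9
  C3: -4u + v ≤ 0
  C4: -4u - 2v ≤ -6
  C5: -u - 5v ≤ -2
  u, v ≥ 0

Infeasible (no feasible solution exists)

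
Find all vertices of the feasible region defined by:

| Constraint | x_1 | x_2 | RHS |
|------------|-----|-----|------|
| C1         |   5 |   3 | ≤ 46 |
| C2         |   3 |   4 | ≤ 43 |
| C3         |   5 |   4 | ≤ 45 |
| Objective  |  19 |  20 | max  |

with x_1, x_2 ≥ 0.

(0, 0), (9, 0), (1, 10), (0, 10.75)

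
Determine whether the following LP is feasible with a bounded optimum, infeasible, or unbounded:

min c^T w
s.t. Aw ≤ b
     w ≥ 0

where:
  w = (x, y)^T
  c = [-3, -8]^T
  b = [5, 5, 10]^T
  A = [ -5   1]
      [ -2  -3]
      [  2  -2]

Unbounded (objective can decrease without bound)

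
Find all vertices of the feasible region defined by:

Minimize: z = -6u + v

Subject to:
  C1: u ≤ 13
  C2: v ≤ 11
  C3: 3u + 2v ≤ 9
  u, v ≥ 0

(0, 0), (3, 0), (0, 4.5)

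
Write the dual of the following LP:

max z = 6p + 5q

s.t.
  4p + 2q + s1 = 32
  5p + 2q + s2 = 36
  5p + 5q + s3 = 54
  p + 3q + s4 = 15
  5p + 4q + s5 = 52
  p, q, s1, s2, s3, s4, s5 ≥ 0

Primal max cᵀx s.t. Ax ≤ b, x ≥ 0  →  Dual min bᵀy s.t. Aᵀy ≥ c, y ≥ 0.

Minimize: z = 32y1 + 36y2 + 54y3 + 15y4 + 52y5

Subject to:
  4y1 + 5y2 + 5y3 + y4 + 5y5 ≥ 6
  2y1 + 2y2 + 5y3 + 3y4 + 4y5 ≥ 5
  y1, y2, y3, y4, y5 ≥ 0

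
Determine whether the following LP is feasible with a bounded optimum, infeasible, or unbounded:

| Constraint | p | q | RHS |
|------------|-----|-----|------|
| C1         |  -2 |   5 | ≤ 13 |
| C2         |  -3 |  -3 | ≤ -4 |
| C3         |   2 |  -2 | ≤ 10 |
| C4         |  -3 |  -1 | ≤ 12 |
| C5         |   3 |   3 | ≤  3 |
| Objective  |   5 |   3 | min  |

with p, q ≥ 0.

Infeasible (no feasible solution exists)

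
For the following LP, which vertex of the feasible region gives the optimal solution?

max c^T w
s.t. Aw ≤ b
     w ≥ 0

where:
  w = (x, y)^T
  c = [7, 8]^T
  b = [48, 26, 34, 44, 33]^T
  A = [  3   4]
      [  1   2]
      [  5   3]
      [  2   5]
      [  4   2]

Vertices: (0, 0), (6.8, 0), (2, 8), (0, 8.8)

Evaluate the objective at each vertex of the feasible region:
  z(0, 0) = 0
  z(6.8, 0) = 47.6
  z(2, 8) = 78  ←
  z(0, 8.8) = 70.4
The maximum is at x = 2, y = 8.

(2, 8)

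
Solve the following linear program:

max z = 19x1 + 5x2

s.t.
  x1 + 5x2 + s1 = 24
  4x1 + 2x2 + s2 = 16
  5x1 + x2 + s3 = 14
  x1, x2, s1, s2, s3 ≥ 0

Evaluate the objective at each vertex of the feasible region:
  z(0, 0) = 0
  z(2.8, 0) = 53.2
  z(2, 4) = 58  ←
  z(1.778, 4.444) = 56
  z(0, 4.8) = 24
The maximum is at x1 = 2, x2 = 4.

x1 = 2, x2 = 4, z = 58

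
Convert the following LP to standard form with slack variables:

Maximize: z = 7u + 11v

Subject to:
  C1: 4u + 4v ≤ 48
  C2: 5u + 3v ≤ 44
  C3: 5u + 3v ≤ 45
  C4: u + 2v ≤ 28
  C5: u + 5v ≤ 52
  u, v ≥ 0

max z = 7u + 11v

s.t.
  4u + 4v + s1 = 48
  5u + 3v + s2 = 44
  5u + 3v + s3 = 45
  u + 2v + s4 = 28
  u + 5v + s5 = 52
  u, v, s1, s2, s3, s4, s5 ≥ 0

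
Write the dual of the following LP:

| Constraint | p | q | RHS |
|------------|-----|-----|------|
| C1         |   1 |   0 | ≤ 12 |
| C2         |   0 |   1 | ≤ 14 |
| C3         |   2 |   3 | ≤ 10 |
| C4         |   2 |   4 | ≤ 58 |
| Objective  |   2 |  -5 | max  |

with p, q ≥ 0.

Primal max cᵀx s.t. Ax ≤ b, x ≥ 0  →  Dual min bᵀy s.t. Aᵀy ≥ c, y ≥ 0.

Minimize: z = 12y1 + 14y2 + 10y3 + 58y4

Subject to:
  y1 + 2y3 + 2y4 ≥ 2
  y2 + 3y3 + 4y4 ≥ -5
  y1, y2, y3, y4 ≥ 0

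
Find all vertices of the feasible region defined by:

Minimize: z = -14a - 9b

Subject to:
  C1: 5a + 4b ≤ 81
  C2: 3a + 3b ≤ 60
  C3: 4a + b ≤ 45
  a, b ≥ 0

(0, 0), (11.25, 0), (9, 9), (1, 19), (0, 20)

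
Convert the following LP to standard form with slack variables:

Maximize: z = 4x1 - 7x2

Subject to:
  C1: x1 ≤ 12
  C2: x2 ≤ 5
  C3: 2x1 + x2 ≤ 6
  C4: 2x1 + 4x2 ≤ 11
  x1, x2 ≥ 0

max z = 4x1 - 7x2

s.t.
  x1 + s1 = 12
  x2 + s2 = 5
  2x1 + x2 + s3 = 6
  2x1 + 4x2 + s4 = 11
  x1, x2, s1, s2, s3, s4 ≥ 0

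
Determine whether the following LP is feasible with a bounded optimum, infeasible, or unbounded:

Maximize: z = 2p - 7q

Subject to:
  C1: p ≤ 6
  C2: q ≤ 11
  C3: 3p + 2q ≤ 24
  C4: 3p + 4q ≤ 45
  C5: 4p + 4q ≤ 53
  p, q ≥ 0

Feasible with a bounded optimal solution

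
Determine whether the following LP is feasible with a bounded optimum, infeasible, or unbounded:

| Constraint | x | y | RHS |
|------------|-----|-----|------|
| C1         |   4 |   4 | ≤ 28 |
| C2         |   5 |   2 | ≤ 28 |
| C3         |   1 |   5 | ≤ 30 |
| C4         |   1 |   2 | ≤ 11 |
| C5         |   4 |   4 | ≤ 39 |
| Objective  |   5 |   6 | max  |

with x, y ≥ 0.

Feasible with a bounded optimal solution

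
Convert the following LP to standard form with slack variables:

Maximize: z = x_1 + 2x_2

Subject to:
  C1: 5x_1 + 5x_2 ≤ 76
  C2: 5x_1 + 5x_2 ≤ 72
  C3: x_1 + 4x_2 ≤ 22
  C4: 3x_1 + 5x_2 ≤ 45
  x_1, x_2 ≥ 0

max z = x_1 + 2x_2

s.t.
  5x_1 + 5x_2 + s1 = 76
  5x_1 + 5x_2 + s2 = 72
  x_1 + 4x_2 + s3 = 22
  3x_1 + 5x_2 + s4 = 45
  x_1, x_2, s1, s2, s3, s4 ≥ 0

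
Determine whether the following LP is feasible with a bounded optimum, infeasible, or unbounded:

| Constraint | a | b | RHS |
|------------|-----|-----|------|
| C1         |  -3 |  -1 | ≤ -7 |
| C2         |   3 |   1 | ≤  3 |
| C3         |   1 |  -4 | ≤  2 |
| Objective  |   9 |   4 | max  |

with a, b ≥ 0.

Infeasible (no feasible solution exists)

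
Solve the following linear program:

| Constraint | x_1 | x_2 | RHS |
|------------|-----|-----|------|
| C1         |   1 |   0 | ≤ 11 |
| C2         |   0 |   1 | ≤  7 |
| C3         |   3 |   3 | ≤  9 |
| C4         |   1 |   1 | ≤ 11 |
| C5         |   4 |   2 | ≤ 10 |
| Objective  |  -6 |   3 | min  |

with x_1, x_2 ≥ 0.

Evaluate the objective at each vertex of the feasible region:
  z(0, 0) = 0
  z(2.5, 0) = -15  ←
  z(2, 1) = -9
  z(0, 3) = 9
The minimum is at x_1 = 2.5, x_2 = 0.

x_1 = 2.5, x_2 = 0, z = -15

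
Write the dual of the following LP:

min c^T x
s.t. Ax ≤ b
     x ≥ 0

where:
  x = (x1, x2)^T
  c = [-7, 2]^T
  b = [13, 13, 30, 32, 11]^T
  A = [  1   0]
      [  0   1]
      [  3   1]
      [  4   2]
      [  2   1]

Primal min cᵀx s.t. Ax ≤ b, x ≥ 0  →  Dual max −bᵀy s.t. Aᵀy ≥ −c, y ≥ 0.

Maximize: z = -13y1 - 13y2 - 30y3 - 32y4 - 11y5

Subject to:
  y1 + 3y3 + 4y4 + 2y5 ≥ 7
  y2 + y3 + 2y4 + y5 ≥ -2
  y1, y2, y3, y4, y5 ≥ 0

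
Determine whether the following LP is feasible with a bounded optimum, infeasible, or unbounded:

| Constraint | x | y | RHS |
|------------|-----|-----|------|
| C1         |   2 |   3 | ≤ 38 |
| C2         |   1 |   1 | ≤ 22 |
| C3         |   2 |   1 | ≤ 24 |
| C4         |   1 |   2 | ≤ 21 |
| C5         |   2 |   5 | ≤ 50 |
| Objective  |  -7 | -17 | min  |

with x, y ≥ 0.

Feasible with a bounded optimal solution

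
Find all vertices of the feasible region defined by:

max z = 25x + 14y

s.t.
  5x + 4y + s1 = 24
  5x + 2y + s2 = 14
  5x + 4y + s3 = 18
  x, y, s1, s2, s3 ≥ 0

(0, 0), (2.8, 0), (2, 2), (0, 4.5)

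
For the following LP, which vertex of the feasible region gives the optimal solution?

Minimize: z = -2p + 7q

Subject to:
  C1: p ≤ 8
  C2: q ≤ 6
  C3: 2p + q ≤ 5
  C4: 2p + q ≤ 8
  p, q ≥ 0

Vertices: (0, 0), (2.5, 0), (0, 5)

Evaluate the objective at each vertex of the feasible region:
  z(0, 0) = 0
  z(2.5, 0) = -5  ←
  z(0, 5) = 35
The minimum is at p = 2.5, q = 0.

(2.5, 0)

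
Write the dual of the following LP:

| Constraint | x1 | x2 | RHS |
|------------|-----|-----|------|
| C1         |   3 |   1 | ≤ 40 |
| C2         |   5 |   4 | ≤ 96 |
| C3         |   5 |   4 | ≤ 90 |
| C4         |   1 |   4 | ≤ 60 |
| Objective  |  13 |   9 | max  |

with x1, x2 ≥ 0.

Primal max cᵀx s.t. Ax ≤ b, x ≥ 0  →  Dual min bᵀy s.t. Aᵀy ≥ c, y ≥ 0.

Minimize: z = 40y1 + 96y2 + 90y3 + 60y4

Subject to:
  3y1 + 5y2 + 5y3 + y4 ≥ 13
  y1 + 4y2 + 4y3 + 4y4 ≥ 9
  y1, y2, y3, y4 ≥ 0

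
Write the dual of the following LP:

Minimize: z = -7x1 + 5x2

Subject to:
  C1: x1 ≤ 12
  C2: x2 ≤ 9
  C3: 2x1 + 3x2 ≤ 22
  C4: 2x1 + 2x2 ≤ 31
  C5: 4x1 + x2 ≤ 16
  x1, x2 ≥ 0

Primal min cᵀx s.t. Ax ≤ b, x ≥ 0  →  Dual max −bᵀy s.t. Aᵀy ≥ −c, y ≥ 0.

Maximize: z = -12y1 - 9y2 - 22y3 - 31y4 - 16y5

Subject to:
  y1 + 2y3 + 2y4 + 4y5 ≥ 7
  y2 + 3y3 + 2y4 + y5 ≥ -5
  y1, y2, y3, y4, y5 ≥ 0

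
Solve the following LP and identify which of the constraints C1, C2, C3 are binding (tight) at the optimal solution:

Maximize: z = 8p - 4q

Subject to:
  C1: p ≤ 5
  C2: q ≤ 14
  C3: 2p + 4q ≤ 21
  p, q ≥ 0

At p = 5, q = 0, compute slack b - a·x for each constraint:
  C1: 5 − 5 = 0  (binding)
  C2: 14 − 0 = 14  (slack)
  C3: 21 − 10 = 11  (slack)

Optimal: p = 5, q = 0
Binding: C1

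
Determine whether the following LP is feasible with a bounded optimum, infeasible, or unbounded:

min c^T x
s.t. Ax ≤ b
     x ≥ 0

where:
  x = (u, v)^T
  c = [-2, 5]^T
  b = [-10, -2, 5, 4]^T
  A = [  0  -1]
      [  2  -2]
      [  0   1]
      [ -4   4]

Infeasible (no feasible solution exists)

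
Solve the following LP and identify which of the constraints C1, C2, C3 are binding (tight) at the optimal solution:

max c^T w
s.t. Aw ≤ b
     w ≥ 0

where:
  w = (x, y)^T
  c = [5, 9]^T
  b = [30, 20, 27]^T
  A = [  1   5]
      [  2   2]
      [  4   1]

At x = 5, y = 5, compute slack b - a·x for each constraint:
  C1: 30 − 30 = 0  (binding)
  C2: 20 − 20 = 0  (binding)
  C3: 27 − 25 = 2  (slack)

Optimal: x = 5, y = 5
Binding: C1, C2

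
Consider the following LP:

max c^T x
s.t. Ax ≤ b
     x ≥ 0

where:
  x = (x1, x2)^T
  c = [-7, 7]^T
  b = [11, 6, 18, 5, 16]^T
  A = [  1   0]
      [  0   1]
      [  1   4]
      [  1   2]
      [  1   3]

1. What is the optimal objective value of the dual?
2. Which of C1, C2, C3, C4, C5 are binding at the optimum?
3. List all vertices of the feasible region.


1. 17.5
2. C4
3. (0, 0), (5, 0), (0, 2.5)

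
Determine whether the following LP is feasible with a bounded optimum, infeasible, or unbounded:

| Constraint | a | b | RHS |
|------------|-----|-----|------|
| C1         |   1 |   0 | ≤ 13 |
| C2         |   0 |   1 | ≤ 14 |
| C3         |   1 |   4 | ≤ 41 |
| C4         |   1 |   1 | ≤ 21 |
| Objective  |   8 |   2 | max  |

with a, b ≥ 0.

Feasible with a bounded optimal solution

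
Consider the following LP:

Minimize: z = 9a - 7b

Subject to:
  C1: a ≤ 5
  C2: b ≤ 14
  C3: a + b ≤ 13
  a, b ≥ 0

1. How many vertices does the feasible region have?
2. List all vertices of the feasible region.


1. 4
2. (0, 0), (5, 0), (5, 8), (0, 13)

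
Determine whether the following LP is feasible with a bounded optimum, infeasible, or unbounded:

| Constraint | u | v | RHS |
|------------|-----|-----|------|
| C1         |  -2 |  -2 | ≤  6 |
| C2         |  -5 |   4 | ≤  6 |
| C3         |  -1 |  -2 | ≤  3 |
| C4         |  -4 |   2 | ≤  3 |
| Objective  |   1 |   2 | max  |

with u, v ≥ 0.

Unbounded (objective can increase without bound)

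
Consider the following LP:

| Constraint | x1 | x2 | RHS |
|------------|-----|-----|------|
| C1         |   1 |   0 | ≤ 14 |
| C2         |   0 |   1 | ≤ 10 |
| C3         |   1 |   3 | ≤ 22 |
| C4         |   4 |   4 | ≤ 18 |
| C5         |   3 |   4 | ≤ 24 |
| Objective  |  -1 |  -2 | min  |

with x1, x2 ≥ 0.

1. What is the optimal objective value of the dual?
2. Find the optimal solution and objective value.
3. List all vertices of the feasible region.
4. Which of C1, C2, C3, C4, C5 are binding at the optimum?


1. -9
2. x1 = 0, x2 = 4.5, z = -9
3. (0, 0), (4.5, 0), (0, 4.5)
4. C4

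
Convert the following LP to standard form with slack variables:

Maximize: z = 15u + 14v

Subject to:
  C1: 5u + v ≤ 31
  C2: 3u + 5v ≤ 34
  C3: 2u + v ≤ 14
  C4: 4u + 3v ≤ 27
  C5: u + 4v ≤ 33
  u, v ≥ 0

max z = 15u + 14v

s.t.
  5u + v + s1 = 31
  3u + 5v + s2 = 34
  2u + v + s3 = 14
  4u + 3v + s4 = 27
  u + 4v + s5 = 33
  u, v, s1, s2, s3, s4, s5 ≥ 0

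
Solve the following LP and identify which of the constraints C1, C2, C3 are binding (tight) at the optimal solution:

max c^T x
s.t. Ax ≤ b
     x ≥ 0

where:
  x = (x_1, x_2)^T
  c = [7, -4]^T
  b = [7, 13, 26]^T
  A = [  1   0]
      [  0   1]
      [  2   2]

At x_1 = 7, x_2 = 0, compute slack b - a·x for each constraint:
  C1: 7 − 7 = 0  (binding)
  C2: 13 − 0 = 13  (slack)
  C3: 26 − 14 = 12  (slack)

Optimal: x_1 = 7, x_2 = 0
Binding: C1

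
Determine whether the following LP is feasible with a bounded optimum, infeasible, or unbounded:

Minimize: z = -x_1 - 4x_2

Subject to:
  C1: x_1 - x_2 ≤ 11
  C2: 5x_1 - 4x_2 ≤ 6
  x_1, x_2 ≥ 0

Unbounded (objective can decrease without bound)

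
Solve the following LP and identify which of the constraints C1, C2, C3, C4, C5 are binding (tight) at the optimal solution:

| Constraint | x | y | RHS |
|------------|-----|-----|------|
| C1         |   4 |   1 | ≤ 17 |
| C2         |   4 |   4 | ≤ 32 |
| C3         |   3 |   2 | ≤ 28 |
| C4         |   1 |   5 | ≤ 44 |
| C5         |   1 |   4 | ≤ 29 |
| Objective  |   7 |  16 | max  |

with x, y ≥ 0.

At x = 1, y = 7, compute slack b - a·x for each constraint:
  C1: 17 − 11 = 6  (slack)
  C2: 32 − 32 = 0  (binding)
  C3: 28 − 17 = 11  (slack)
  C4: 44 − 36 = 8  (slack)
  C5: 29 − 29 = 0  (binding)

Optimal: x = 1, y = 7
Binding: C2, C5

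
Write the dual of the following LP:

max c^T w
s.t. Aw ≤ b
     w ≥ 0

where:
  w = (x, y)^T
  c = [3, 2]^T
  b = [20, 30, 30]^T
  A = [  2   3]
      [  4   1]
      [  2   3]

Primal max cᵀx s.t. Ax ≤ b, x ≥ 0  →  Dual min bᵀy s.t. Aᵀy ≥ c, y ≥ 0.

Minimize: z = 20y1 + 30y2 + 30y3

Subject to:
  2y1 + 4y2 + 2y3 ≥ 3
  3y1 + y2 + 3y3 ≥ 2
  y1, y2, y3 ≥ 0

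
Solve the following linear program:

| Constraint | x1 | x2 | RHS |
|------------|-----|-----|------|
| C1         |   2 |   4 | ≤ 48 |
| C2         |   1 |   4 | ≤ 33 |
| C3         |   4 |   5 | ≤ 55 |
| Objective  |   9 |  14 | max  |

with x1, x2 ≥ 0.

Evaluate the objective at each vertex of the feasible region:
  z(0, 0) = 0
  z(13.75, 0) = 123.8
  z(5, 7) = 143  ←
  z(0, 8.25) = 115.5
The maximum is at x1 = 5, x2 = 7.

x1 = 5, x2 = 7, z = 143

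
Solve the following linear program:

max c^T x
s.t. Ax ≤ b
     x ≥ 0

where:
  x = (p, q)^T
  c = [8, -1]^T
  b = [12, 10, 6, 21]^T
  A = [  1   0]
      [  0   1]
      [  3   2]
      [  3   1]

Evaluate the objective at each vertex of the feasible region:
  z(0, 0) = 0
  z(2, 0) = 16  ←
  z(0, 3) = -3
The maximum is at p = 2, q = 0.

p = 2, q = 0, z = 16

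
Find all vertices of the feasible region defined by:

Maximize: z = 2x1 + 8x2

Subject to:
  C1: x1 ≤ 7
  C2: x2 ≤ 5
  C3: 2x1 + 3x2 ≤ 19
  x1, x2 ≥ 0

(0, 0), (7, 0), (7, 1.667), (2, 5), (0, 5)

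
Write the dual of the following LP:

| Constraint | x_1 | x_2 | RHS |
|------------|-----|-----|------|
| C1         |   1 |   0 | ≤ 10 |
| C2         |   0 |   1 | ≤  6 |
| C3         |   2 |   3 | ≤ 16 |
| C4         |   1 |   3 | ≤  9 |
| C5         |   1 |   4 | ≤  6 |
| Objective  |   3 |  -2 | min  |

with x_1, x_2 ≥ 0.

Primal min cᵀx s.t. Ax ≤ b, x ≥ 0  →  Dual max −bᵀy s.t. Aᵀy ≥ −c, y ≥ 0.

Maximize: z = -10y1 - 6y2 - 16y3 - 9y4 - 6y5

Subject to:
  y1 + 2y3 + y4 + y5 ≥ -3
  y2 + 3y3 + 3y4 + 4y5 ≥ 2
  y1, y2, y3, y4, y5 ≥ 0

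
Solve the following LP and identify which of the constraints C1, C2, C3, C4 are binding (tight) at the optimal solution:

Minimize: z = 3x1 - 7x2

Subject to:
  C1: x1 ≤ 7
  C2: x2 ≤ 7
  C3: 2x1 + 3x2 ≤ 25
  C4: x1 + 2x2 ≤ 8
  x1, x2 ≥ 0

At x1 = 0, x2 = 4, compute slack b - a·x for each constraint:
  C1: 7 − 0 = 7  (slack)
  C2: 7 − 4 = 3  (slack)
  C3: 25 − 12 = 13  (slack)
  C4: 8 − 8 = 0  (binding)

Optimal: x1 = 0, x2 = 4
Binding: C4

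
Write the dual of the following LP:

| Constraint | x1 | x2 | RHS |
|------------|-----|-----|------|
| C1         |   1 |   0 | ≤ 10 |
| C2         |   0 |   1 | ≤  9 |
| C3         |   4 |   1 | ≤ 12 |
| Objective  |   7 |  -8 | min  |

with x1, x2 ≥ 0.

Primal min cᵀx s.t. Ax ≤ b, x ≥ 0  →  Dual max −bᵀy s.t. Aᵀy ≥ −c, y ≥ 0.

Maximize: z = -10y1 - 9y2 - 12y3

Subject to:
  y1 + 4y3 ≥ -7
  y2 + y3 ≥ 8
  y1, y2, y3 ≥ 0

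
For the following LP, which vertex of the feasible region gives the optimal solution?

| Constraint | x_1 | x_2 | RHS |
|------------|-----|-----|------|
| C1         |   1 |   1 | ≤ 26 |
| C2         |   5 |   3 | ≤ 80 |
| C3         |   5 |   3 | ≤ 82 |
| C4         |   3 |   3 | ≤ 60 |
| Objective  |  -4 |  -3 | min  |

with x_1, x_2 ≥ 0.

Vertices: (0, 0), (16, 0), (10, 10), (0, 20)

Evaluate the objective at each vertex of the feasible region:
  z(0, 0) = 0
  z(16, 0) = -64
  z(10, 10) = -70  ←
  z(0, 20) = -60
The minimum is at x_1 = 10, x_2 = 10.

(10, 10)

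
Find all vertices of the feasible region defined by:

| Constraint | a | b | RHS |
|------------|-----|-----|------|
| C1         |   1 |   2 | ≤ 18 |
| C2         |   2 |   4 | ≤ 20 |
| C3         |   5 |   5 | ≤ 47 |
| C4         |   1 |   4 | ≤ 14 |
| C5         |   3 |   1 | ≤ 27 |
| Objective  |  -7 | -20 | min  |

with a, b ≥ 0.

(0, 0), (9, 0), (8.8, 0.6), (6, 2), (0, 3.5)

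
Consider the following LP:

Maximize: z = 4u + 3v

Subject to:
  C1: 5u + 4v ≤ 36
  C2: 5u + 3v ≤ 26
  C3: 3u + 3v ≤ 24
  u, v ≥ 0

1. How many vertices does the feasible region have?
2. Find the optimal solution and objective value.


1. 4
2. u = 1, v = 7, z = 25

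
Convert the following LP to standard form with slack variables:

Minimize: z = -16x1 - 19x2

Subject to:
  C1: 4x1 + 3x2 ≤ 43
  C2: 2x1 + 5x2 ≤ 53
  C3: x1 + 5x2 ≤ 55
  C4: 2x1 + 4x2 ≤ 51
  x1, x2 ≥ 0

min z = -16x1 - 19x2

s.t.
  4x1 + 3x2 + s1 = 43
  2x1 + 5x2 + s2 = 53
  x1 + 5x2 + s3 = 55
  2x1 + 4x2 + s4 = 51
  x1, x2, s1, s2, s3, s4 ≥ 0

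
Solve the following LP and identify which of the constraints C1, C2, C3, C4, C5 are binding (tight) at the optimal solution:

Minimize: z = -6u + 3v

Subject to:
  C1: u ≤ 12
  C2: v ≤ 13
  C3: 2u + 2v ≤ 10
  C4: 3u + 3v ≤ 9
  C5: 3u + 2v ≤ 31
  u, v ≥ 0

At u = 3, v = 0, compute slack b - a·x for each constraint:
  C1: 12 − 3 = 9  (slack)
  C2: 13 − 0 = 13  (slack)
  C3: 10 − 6 = 4  (slack)
  C4: 9 − 9 = 0  (binding)
  C5: 31 − 9 = 22  (slack)

Optimal: u = 3, v = 0
Binding: C4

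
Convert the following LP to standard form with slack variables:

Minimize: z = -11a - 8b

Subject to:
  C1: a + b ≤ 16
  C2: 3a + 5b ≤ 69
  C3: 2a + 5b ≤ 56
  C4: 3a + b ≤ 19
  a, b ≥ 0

min z = -11a - 8b

s.t.
  a + b + s1 = 16
  3a + 5b + s2 = 69
  2a + 5b + s3 = 56
  3a + b + s4 = 19
  a, b, s1, s2, s3, s4 ≥ 0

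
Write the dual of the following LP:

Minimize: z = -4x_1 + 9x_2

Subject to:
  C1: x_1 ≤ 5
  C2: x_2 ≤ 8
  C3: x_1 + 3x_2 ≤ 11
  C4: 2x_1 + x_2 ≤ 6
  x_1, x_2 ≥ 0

Primal min cᵀx s.t. Ax ≤ b, x ≥ 0  →  Dual max −bᵀy s.t. Aᵀy ≥ −c, y ≥ 0.

Maximize: z = -5y1 - 8y2 - 11y3 - 6y4

Subject to:
  y1 + y3 + 2y4 ≥ 4
  y2 + 3y3 + y4 ≥ -9
  y1, y2, y3, y4 ≥ 0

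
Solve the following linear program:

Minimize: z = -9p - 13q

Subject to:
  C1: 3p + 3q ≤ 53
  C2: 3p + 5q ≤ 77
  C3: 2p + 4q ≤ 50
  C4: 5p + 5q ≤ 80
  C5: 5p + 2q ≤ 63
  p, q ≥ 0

Evaluate the objective at each vertex of the feasible region:
  z(0, 0) = 0
  z(12.6, 0) = -113.4
  z(10.33, 5.667) = -166.7
  z(7, 9) = -180  ←
  z(0, 12.5) = -162.5
The minimum is at p = 7, q = 9.

p = 7, q = 9, z = -180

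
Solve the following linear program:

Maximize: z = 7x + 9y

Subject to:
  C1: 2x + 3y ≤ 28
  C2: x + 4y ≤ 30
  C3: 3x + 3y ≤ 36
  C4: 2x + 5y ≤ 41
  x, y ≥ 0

Evaluate the objective at each vertex of the feasible region:
  z(0, 0) = 0
  z(12, 0) = 84
  z(8, 4) = 92  ←
  z(4.4, 6.4) = 88.4
  z(0, 7.5) = 67.5
The maximum is at x = 8, y = 4.

x = 8, y = 4, z = 92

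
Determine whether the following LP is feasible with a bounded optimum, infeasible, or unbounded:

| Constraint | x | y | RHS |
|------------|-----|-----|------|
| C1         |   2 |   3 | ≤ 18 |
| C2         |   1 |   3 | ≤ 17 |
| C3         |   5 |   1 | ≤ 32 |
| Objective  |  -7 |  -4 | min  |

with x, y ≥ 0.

Feasible with a bounded optimal solution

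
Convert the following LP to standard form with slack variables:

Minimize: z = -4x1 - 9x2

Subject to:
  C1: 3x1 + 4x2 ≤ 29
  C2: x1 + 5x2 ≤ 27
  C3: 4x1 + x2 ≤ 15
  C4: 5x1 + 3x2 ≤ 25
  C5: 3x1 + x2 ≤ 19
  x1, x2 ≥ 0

min z = -4x1 - 9x2

s.t.
  3x1 + 4x2 + s1 = 29
  x1 + 5x2 + s2 = 27
  4x1 + x2 + s3 = 15
  5x1 + 3x2 + s4 = 25
  3x1 + x2 + s5 = 19
  x1, x2, s1, s2, s3, s4, s5 ≥ 0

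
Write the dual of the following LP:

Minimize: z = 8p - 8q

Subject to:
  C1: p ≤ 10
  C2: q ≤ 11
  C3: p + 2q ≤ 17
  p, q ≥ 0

Primal min cᵀx s.t. Ax ≤ b, x ≥ 0  →  Dual max −bᵀy s.t. Aᵀy ≥ −c, y ≥ 0.

Maximize: z = -10y1 - 11y2 - 17y3

Subject to:
  y1 + y3 ≥ -8
  y2 + 2y3 ≥ 8
  y1, y2, y3 ≥ 0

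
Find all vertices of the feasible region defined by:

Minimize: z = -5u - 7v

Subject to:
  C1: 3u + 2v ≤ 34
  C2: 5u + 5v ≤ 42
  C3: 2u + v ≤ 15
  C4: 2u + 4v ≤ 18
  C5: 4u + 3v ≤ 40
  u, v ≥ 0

(0, 0), (7.5, 0), (7, 1), (0, 4.5)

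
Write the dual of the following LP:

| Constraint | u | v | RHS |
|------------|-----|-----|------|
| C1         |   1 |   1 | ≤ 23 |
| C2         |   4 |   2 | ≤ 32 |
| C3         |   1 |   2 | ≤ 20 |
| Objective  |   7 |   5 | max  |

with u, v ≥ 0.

Primal max cᵀx s.t. Ax ≤ b, x ≥ 0  →  Dual min bᵀy s.t. Aᵀy ≥ c, y ≥ 0.

Minimize: z = 23y1 + 32y2 + 20y3

Subject to:
  y1 + 4y2 + y3 ≥ 7
  y1 + 2y2 + 2y3 ≥ 5
  y1, y2, y3 ≥ 0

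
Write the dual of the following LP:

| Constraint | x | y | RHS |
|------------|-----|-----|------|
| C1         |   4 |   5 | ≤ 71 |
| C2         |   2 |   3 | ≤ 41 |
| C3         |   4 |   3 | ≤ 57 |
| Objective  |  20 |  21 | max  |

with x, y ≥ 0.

Primal max cᵀx s.t. Ax ≤ b, x ≥ 0  →  Dual min bᵀy s.t. Aᵀy ≥ c, y ≥ 0.

Minimize: z = 71y1 + 41y2 + 57y3

Subject to:
  4y1 + 2y2 + 4y3 ≥ 20
  5y1 + 3y2 + 3y3 ≥ 21
  y1, y2, y3 ≥ 0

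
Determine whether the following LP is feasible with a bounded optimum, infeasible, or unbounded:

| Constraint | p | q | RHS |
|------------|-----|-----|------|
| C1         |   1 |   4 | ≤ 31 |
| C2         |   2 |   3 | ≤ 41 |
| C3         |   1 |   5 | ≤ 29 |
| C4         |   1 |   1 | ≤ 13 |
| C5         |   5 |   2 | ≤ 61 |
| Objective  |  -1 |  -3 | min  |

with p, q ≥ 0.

Feasible with a bounded optimal solution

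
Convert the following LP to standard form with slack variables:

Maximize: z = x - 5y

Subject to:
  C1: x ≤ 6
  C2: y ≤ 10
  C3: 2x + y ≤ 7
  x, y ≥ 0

max z = x - 5y

s.t.
  x + s1 = 6
  y + s2 = 10
  2x + y + s3 = 7
  x, y, s1, s2, s3 ≥ 0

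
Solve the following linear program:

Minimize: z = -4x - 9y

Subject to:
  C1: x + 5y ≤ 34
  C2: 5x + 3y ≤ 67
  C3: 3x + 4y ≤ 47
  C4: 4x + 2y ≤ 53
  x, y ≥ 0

Evaluate the objective at each vertex of the feasible region:
  z(0, 0) = 0
  z(13.25, 0) = -53
  z(12.5, 1.5) = -63.5
  z(11.55, 3.091) = -74
  z(9, 5) = -81  ←
  z(0, 6.8) = -61.2
The minimum is at x = 9, y = 5.

x = 9, y = 5, z = -81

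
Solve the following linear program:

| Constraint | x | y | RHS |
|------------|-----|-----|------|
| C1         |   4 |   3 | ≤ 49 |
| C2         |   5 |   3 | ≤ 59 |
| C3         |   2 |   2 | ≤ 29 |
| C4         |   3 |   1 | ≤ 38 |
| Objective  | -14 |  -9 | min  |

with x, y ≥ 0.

Evaluate the objective at each vertex of the feasible region:
  z(0, 0) = 0
  z(11.8, 0) = -165.2
  z(10, 3) = -167  ←
  z(5.5, 9) = -158
  z(0, 14.5) = -130.5
The minimum is at x = 10, y = 3.

x = 10, y = 3, z = -167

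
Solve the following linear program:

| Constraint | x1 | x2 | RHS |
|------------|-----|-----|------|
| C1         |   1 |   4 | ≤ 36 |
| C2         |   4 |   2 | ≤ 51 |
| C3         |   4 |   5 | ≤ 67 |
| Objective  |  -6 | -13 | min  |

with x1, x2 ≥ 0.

Evaluate the objective at each vertex of the feasible region:
  z(0, 0) = 0
  z(12.75, 0) = -76.5
  z(10.08, 5.333) = -129.8
  z(8, 7) = -139  ←
  z(0, 9) = -117
The minimum is at x1 = 8, x2 = 7.

x1 = 8, x2 = 7, z = -139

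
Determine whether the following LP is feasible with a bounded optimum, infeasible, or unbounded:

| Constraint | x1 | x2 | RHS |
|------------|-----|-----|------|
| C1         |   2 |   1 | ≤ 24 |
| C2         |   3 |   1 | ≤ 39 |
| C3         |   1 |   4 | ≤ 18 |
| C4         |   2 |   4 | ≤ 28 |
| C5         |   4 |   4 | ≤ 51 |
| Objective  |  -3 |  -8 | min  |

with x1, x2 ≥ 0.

Feasible with a bounded optimal solution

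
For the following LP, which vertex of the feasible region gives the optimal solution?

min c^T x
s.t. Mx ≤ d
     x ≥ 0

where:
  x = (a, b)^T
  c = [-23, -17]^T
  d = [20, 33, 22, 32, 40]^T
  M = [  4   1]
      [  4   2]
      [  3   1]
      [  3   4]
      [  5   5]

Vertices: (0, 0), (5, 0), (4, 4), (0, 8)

Evaluate the objective at each vertex of the feasible region:
  z(0, 0) = 0
  z(5, 0) = -115
  z(4, 4) = -160  ←
  z(0, 8) = -136
The minimum is at a = 4, b = 4.

(4, 4)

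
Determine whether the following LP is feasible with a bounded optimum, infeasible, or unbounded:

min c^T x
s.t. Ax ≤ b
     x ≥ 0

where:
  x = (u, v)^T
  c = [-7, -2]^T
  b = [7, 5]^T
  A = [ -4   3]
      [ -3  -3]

Unbounded (objective can decrease without bound)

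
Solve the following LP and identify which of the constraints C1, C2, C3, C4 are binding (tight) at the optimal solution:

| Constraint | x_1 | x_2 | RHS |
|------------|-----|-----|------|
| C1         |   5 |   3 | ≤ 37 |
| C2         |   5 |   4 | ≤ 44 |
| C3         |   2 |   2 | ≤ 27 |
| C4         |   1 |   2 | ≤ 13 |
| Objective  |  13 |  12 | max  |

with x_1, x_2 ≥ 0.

At x_1 = 5, x_2 = 4, compute slack b - a·x for each constraint:
  C1: 37 − 37 = 0  (binding)
  C2: 44 − 41 = 3  (slack)
  C3: 27 − 18 = 9  (slack)
  C4: 13 − 13 = 0  (binding)

Optimal: x_1 = 5, x_2 = 4
Binding: C1, C4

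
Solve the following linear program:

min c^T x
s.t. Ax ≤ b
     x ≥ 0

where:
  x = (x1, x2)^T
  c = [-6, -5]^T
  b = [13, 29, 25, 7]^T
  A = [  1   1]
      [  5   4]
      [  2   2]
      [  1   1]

Evaluate the objective at each vertex of the feasible region:
  z(0, 0) = 0
  z(5.8, 0) = -34.8
  z(1, 6) = -36  ←
  z(0, 7) = -35
The minimum is at x1 = 1, x2 = 6.

x1 = 1, x2 = 6, z = -36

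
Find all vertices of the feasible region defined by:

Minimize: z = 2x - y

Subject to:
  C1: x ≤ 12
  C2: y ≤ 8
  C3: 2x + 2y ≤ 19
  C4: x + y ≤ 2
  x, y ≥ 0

(0, 0), (2, 0), (0, 2)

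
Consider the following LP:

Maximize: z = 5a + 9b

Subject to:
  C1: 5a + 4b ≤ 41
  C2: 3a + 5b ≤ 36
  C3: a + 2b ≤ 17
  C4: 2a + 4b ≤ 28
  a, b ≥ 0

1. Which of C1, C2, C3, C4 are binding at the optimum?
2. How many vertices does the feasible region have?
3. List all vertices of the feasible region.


1. C2, C4
2. 5
3. (0, 0), (8.2, 0), (4.692, 4.385), (2, 6), (0, 7)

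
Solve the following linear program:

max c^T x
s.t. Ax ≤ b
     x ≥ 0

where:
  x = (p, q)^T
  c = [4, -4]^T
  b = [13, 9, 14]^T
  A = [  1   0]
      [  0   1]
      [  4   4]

Evaluate the objective at each vertex of the feasible region:
  z(0, 0) = 0
  z(3.5, 0) = 14  ←
  z(0, 3.5) = -14
The maximum is at p = 3.5, q = 0.

p = 3.5, q = 0, z = 14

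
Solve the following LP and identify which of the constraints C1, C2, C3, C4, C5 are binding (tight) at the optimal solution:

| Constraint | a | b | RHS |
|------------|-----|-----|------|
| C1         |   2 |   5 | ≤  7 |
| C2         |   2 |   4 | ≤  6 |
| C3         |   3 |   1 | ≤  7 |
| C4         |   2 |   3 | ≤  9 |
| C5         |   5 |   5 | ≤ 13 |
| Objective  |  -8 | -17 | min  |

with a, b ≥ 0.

At a = 1, b = 1, compute slack b - a·x for each constraint:
  C1: 7 − 7 = 0  (binding)
  C2: 6 − 6 = 0  (binding)
  C3: 7 − 4 = 3  (slack)
  C4: 9 − 5 = 4  (slack)
  C5: 13 − 10 = 3  (slack)

Optimal: a = 1, b = 1
Binding: C1, C2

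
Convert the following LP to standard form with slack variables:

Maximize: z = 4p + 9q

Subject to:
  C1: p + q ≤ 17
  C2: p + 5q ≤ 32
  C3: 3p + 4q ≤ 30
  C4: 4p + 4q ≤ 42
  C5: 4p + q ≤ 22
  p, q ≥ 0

max z = 4p + 9q

s.t.
  p + q + s1 = 17
  p + 5q + s2 = 32
  3p + 4q + s3 = 30
  4p + 4q + s4 = 42
  4p + q + s5 = 22
  p, q, s1, s2, s3, s4, s5 ≥ 0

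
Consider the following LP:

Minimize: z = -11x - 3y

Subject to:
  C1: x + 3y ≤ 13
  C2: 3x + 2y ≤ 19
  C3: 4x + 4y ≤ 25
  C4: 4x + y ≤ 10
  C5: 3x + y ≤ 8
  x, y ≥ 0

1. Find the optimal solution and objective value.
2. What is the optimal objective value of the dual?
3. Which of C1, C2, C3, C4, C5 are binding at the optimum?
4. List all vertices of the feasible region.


1. x = 2, y = 2, z = -28
2. -28
3. C4, C5
4. (0, 0), (2.5, 0), (2, 2), (1.375, 3.875), (0, 4.333)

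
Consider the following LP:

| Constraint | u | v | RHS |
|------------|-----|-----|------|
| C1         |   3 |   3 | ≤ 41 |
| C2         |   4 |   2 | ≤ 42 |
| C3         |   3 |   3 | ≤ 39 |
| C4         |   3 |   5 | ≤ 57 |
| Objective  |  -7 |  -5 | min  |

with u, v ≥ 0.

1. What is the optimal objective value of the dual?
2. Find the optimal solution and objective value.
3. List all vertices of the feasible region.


1. -81
2. u = 8, v = 5, z = -81
3. (0, 0), (10.5, 0), (8, 5), (4, 9), (0, 11.4)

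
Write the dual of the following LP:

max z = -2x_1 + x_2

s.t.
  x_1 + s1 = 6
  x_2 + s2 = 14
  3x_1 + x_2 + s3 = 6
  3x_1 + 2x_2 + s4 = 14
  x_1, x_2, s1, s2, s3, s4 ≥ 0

Primal max cᵀx s.t. Ax ≤ b, x ≥ 0  →  Dual min bᵀy s.t. Aᵀy ≥ c, y ≥ 0.

Minimize: z = 6y1 + 14y2 + 6y3 + 14y4

Subject to:
  y1 + 3y3 + 3y4 ≥ -2
  y2 + y3 + 2y4 ≥ 1
  y1, y2, y3, y4 ≥ 0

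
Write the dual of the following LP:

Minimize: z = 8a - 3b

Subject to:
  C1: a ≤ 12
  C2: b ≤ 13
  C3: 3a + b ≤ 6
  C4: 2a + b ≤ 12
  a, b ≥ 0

Primal min cᵀx s.t. Ax ≤ b, x ≥ 0  →  Dual max −bᵀy s.t. Aᵀy ≥ −c, y ≥ 0.

Maximize: z = -12y1 - 13y2 - 6y3 - 12y4

Subject to:
  y1 + 3y3 + 2y4 ≥ -8
  y2 + y3 + y4 ≥ 3
  y1, y2, y3, y4 ≥ 0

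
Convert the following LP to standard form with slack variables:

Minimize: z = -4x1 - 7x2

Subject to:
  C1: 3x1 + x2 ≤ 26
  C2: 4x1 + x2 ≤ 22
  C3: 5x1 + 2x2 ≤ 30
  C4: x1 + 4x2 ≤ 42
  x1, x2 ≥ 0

min z = -4x1 - 7x2

s.t.
  3x1 + x2 + s1 = 26
  4x1 + x2 + s2 = 22
  5x1 + 2x2 + s3 = 30
  x1 + 4x2 + s4 = 42
  x1, x2, s1, s2, s3, s4 ≥ 0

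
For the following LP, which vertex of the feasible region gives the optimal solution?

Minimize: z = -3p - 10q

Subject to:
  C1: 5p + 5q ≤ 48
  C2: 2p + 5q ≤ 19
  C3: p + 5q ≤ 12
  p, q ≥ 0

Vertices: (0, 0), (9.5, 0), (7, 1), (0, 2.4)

Evaluate the objective at each vertex of the feasible region:
  z(0, 0) = 0
  z(9.5, 0) = -28.5
  z(7, 1) = -31  ←
  z(0, 2.4) = -24
The minimum is at p = 7, q = 1.

(7, 1)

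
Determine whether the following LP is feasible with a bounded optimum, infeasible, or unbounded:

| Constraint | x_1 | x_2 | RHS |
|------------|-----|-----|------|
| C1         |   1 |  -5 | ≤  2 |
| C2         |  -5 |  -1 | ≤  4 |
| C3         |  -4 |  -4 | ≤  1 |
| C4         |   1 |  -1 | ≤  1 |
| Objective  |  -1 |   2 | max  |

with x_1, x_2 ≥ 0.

Unbounded (objective can increase without bound)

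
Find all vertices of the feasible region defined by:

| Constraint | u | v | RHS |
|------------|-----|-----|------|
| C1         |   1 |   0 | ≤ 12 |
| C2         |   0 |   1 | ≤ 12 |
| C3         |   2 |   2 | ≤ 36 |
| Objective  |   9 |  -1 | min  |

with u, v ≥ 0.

(0, 0), (12, 0), (12, 6), (6, 12), (0, 12)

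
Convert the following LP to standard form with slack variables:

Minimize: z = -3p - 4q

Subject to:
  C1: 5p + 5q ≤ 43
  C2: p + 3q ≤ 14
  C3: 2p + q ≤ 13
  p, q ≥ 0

min z = -3p - 4q

s.t.
  5p + 5q + s1 = 43
  p + 3q + s2 = 14
  2p + q + s3 = 13
  p, q, s1, s2, s3 ≥ 0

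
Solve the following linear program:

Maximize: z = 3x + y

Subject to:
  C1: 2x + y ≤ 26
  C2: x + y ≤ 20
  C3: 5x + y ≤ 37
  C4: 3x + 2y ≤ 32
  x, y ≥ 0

Evaluate the objective at each vertex of the feasible region:
  z(0, 0) = 0
  z(7.4, 0) = 22.2
  z(6, 7) = 25  ←
  z(0, 16) = 16
The maximum is at x = 6, y = 7.

x = 6, y = 7, z = 25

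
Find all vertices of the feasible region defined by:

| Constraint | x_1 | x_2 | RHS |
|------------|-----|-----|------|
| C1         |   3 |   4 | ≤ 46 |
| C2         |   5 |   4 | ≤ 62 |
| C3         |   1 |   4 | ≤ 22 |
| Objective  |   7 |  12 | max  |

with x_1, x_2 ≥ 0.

(0, 0), (12.4, 0), (10, 3), (0, 5.5)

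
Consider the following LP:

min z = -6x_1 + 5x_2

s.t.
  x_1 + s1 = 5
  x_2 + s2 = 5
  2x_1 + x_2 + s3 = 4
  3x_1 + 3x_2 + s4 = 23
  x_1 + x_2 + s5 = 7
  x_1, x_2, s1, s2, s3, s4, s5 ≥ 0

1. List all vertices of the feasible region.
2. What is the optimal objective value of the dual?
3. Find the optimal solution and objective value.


1. (0, 0), (2, 0), (0, 4)
2. -12
3. x_1 = 2, x_2 = 0, z = -12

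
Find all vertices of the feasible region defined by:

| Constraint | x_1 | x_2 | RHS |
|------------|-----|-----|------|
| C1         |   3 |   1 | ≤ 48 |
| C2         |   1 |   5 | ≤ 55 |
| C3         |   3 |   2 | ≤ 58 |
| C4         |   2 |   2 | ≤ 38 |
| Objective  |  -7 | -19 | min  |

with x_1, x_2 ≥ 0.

(0, 0), (16, 0), (14.5, 4.5), (10, 9), (0, 11)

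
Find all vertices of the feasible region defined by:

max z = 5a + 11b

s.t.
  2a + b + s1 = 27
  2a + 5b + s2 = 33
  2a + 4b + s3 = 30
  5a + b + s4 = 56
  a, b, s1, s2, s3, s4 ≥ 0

(0, 0), (11.2, 0), (10.78, 2.111), (9, 3), (0, 6.6)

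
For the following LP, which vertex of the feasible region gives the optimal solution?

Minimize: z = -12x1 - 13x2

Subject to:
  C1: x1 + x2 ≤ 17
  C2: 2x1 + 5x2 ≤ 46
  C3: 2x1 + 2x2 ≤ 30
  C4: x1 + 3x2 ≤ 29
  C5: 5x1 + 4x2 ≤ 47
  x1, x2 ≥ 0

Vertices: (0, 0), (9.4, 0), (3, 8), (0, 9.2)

Evaluate the objective at each vertex of the feasible region:
  z(0, 0) = 0
  z(9.4, 0) = -112.8
  z(3, 8) = -140  ←
  z(0, 9.2) = -119.6
The minimum is at x1 = 3, x2 = 8.

(3, 8)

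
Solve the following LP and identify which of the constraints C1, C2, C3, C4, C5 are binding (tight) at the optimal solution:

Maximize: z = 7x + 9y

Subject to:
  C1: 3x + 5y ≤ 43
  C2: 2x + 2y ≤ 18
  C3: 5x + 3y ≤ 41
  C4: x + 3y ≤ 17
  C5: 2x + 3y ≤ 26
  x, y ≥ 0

At x = 5, y = 4, compute slack b - a·x for each constraint:
  C1: 43 − 35 = 8  (slack)
  C2: 18 − 18 = 0  (binding)
  C3: 41 − 37 = 4  (slack)
  C4: 17 − 17 = 0  (binding)
  C5: 26 − 22 = 4  (slack)

Optimal: x = 5, y = 4
Binding: C2, C4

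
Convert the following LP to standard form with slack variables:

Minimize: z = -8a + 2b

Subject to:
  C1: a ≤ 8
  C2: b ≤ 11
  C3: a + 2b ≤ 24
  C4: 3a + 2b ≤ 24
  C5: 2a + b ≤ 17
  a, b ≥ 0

min z = -8a + 2b

s.t.
  a + s1 = 8
  b + s2 = 11
  a + 2b + s3 = 24
  3a + 2b + s4 = 24
  2a + b + s5 = 17
  a, b, s1, s2, s3, s4, s5 ≥ 0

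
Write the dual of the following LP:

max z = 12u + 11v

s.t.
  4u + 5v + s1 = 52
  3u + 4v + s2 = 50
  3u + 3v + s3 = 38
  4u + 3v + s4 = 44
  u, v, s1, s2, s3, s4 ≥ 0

Primal max cᵀx s.t. Ax ≤ b, x ≥ 0  →  Dual min bᵀy s.t. Aᵀy ≥ c, y ≥ 0.

Minimize: z = 52y1 + 50y2 + 38y3 + 44y4

Subject to:
  4y1 + 3y2 + 3y3 + 4y4 ≥ 12
  5y1 + 4y2 + 3y3 + 3y4 ≥ 11
  y1, y2, y3, y4 ≥ 0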